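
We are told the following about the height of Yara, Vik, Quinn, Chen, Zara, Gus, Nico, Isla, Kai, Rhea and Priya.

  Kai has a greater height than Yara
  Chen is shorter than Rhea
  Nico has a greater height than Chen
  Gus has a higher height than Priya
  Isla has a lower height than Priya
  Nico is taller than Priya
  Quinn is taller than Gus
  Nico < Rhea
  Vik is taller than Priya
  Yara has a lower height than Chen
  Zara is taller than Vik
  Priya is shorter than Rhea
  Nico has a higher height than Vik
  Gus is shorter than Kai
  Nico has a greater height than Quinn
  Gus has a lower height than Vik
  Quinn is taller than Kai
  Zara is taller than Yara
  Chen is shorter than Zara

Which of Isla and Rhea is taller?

Rhea

Following the relations from Isla: Isla < Priya < Gus < Vik < Nico < Rhea.
So Isla < Rhea; Rhea is the taller of the two.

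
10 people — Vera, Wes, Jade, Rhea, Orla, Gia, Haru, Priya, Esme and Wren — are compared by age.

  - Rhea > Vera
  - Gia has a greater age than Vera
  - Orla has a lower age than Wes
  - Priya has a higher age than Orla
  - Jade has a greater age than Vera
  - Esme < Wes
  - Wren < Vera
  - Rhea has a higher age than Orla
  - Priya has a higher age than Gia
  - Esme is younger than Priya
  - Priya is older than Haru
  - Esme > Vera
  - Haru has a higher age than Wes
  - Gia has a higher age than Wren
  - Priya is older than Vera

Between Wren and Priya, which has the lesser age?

Wren

Link the given pairs in sequence: Wren < Vera; Vera < Esme; Esme < Wes; Wes < Haru; Haru < Priya.
Together: Wren < Vera < Esme < Wes < Haru < Priya.
So Wren < Priya; Wren is the younger of the two.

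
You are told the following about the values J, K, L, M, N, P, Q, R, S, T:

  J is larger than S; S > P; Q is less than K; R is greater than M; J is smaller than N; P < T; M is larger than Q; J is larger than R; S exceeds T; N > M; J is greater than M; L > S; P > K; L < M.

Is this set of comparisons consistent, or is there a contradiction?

The single ordering Q < K < P < T < S < L < M < R < J < N satisfies every listed relation, so no contradiction arises.

consistent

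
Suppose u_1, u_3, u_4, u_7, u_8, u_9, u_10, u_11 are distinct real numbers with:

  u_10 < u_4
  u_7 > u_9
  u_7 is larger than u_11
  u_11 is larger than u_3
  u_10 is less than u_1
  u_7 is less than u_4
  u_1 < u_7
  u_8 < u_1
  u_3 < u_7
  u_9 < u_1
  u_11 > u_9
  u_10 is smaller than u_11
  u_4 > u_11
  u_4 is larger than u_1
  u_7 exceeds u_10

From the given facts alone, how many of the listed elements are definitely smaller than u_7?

6

From u_7 the given relations immediately reach u_9, u_3, u_10, u_1, u_11.
From those, u_8 — 6 in total.
Nothing else is reachable below u_7; 6 in all.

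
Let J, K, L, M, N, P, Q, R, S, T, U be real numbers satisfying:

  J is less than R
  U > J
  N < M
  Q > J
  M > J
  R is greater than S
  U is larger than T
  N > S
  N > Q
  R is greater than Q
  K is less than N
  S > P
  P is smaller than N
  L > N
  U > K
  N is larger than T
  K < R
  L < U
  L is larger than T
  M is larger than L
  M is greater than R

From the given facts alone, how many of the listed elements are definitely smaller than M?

9

The elements the relations force below M are J, P, T, K, S, Q, N, R, L — no chain reaches any other.
That is 9.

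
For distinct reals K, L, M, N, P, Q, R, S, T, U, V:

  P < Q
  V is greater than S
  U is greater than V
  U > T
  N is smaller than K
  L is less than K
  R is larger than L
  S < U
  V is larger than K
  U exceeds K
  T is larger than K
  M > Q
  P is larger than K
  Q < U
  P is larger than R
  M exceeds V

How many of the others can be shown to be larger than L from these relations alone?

8

From L the given relations immediately reach K, R.
From those, T, P, V, U — 6 in total.
From those, Q, M — 8 in total.
No other element is forced above L by the given relations, so the count is 8.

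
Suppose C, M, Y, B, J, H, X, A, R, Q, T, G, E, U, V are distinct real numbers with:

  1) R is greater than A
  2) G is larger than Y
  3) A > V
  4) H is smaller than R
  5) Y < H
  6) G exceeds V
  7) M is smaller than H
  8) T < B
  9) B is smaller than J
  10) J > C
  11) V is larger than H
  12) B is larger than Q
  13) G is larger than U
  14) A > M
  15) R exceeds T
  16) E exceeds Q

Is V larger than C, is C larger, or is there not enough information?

undetermined

Following every chain through V: above V we get G, A, R; below V we get M, Y, H.
C is not reached, and no chain runs the other way from C to V.
So the given relations leave the order of V and C undetermined.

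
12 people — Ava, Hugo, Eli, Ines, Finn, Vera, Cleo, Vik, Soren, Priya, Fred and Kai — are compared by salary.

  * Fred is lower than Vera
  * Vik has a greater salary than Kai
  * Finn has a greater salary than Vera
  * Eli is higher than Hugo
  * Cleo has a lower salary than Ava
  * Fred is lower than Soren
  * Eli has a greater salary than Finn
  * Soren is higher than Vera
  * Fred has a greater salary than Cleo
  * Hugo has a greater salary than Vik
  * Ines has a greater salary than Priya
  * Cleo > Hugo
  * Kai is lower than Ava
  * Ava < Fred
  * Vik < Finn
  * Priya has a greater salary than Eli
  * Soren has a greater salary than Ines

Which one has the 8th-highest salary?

Chaining the given pairs: Kai < Vik < Hugo < Cleo < Ava < Fred < Vera < Finn < Eli < Priya < Ines < Soren.
Counting 8 from the largest end gives Ava.

Ava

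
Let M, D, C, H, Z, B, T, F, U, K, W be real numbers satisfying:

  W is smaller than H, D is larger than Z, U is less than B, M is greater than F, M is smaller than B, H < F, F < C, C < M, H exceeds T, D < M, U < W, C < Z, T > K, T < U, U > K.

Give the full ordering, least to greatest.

Each adjacent pair is fixed by a given relation: K < T; T < U; U < W; W < H; H < F; F < C; C < Z; Z < D; D < M; M < B. Chaining them end to end gives the full order.

K < T < U < W < H < F < C < Z < D < M < B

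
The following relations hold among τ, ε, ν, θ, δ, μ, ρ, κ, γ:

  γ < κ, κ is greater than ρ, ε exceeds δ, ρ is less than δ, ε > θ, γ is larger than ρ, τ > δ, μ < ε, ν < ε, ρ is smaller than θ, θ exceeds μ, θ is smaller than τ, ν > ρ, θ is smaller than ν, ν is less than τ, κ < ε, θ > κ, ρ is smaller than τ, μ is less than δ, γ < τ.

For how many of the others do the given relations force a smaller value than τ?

The elements the relations force below τ are ρ, γ, κ, μ, θ, ν, δ — no chain reaches any other.
That is 7.

7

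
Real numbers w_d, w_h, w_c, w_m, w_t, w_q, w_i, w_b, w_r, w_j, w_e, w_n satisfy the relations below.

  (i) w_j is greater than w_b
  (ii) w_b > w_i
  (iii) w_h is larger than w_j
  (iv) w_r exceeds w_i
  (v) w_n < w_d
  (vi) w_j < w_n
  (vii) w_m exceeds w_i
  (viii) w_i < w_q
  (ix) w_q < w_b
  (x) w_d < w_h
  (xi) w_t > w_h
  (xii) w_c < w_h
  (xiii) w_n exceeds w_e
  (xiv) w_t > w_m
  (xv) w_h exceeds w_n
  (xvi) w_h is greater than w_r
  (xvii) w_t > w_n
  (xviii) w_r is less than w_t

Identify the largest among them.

w_t

w_i is not greatest since w_i < w_q; w_q is not greatest since w_q < w_b; w_b is not greatest since w_b < w_j; w_e is not greatest since w_e < w_n; w_c is not greatest since w_c < w_h; w_j is not greatest since w_j < w_n; w_r is not greatest since w_r < w_t; w_n is not greatest since w_n < w_h; w_d is not greatest since w_d < w_h; w_m is not greatest since w_m < w_t; w_h is not greatest since w_h < w_t.
Only w_t has nothing above it, so w_t is the largest.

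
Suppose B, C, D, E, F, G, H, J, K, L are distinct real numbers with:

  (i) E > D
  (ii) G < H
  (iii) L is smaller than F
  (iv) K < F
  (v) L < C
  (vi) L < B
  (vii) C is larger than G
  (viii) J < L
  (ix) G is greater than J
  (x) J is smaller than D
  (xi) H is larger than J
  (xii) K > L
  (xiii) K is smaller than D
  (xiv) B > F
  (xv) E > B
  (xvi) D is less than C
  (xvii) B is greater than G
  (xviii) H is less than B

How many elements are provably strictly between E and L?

The relations place L below E. An element lies strictly between them when it is forced above L and also forced below E.
Above L: {K, F, D, B, C}. Below E: {J, G, H, K, F, D, B}.
Intersection: {K, F, D, B} — 4.

4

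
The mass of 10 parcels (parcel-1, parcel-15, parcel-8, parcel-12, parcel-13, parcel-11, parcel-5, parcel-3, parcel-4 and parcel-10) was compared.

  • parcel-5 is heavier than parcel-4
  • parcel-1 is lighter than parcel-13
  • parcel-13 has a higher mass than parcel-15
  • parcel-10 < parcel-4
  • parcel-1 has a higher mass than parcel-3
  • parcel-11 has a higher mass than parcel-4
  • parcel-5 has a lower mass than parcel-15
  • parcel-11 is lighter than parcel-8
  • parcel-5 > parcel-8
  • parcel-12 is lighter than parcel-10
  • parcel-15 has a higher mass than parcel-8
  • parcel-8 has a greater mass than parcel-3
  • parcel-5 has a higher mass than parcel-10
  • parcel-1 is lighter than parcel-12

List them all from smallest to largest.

parcel-3 < parcel-1 < parcel-12 < parcel-10 < parcel-4 < parcel-11 < parcel-8 < parcel-5 < parcel-15 < parcel-13

The consecutive links are each given: parcel-3 < parcel-1; parcel-1 < parcel-12; parcel-12 < parcel-10; parcel-10 < parcel-4; parcel-4 < parcel-11; parcel-11 < parcel-8; parcel-8 < parcel-5; parcel-5 < parcel-15; parcel-15 < parcel-13.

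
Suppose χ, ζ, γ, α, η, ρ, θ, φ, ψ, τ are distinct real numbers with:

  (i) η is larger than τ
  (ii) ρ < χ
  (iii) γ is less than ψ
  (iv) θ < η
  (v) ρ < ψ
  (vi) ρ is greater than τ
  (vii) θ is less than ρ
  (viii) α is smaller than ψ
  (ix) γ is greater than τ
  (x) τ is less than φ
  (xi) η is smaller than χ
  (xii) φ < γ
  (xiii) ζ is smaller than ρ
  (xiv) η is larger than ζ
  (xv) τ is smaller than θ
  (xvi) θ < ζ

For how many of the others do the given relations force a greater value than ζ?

Directly above ζ: η, ρ.
One step further: ψ, χ (4 so far).
Nothing else is reachable above ζ; 4 in all.

4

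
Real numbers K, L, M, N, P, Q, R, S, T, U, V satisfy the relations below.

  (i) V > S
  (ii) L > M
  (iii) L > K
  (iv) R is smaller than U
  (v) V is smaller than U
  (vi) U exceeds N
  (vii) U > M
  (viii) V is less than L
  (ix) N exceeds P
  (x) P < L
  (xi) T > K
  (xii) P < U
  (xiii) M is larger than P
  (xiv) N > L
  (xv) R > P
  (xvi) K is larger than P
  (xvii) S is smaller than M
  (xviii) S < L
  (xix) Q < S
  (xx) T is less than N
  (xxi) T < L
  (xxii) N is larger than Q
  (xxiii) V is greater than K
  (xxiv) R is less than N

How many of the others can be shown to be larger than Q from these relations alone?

The elements the relations force above Q are S, M, V, L, N, U — no chain reaches any other.
That is 6.

6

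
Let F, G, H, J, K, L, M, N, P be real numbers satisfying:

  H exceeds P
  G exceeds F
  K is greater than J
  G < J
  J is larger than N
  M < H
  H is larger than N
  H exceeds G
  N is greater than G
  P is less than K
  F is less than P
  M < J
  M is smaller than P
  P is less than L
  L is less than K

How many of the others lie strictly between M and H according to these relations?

1

Chaining upward from M reaches: P, J, L, K.
Chaining downward from H reaches: F, G, P, N.
Strictly between M and H are those in both lists: P — 1 element.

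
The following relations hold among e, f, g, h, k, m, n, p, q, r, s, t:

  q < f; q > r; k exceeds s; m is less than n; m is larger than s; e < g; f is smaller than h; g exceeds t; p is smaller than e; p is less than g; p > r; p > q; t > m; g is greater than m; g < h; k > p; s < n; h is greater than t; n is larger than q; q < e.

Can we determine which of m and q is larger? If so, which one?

undetermined

Following every chain through q: above q we get p, f, e, g, k, n, h; below q we get r.
m is not reached, and no chain runs the other way from m to q.
So the given relations leave the order of q and m undetermined.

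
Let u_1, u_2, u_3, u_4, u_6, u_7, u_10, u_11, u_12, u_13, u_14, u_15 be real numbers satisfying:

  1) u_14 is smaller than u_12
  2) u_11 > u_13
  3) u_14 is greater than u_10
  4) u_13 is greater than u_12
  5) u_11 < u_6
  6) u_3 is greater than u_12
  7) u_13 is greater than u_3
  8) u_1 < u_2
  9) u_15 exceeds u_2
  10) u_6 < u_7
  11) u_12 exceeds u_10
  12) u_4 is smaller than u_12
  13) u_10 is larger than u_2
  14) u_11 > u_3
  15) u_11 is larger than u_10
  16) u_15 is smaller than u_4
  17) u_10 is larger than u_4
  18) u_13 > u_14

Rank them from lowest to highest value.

u_1 < u_2 < u_15 < u_4 < u_10 < u_14 < u_12 < u_3 < u_13 < u_11 < u_6 < u_7

The consecutive links are each given: u_1 < u_2; u_2 < u_15; u_15 < u_4; u_4 < u_10; u_10 < u_14; u_14 < u_12; u_12 < u_3; u_3 < u_13; u_13 < u_11; u_11 < u_6; u_6 < u_7.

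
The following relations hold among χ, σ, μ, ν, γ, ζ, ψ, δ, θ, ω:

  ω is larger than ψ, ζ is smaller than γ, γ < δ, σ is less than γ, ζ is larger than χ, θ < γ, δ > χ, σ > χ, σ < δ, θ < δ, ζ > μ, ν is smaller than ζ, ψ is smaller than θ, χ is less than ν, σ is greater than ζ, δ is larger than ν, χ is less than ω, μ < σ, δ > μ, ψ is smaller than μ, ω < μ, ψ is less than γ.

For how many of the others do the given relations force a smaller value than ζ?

5

Directly below ζ: χ, μ, ν.
One step further: ψ, ω (5 so far).
No other element is forced below ζ by the given relations, so the count is 5.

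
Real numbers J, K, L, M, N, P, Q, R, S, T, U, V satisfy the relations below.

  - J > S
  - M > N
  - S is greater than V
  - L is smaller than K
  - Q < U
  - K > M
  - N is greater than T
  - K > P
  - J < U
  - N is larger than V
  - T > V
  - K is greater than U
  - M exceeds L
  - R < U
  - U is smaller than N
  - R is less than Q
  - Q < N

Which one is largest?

R is not greatest since R < U; V is not greatest since V < S; S is not greatest since S < J; Q is not greatest since Q < N; T is not greatest since T < N; L is not greatest since L < K; J is not greatest since J < U; U is not greatest since U < K; N is not greatest since N < M; M is not greatest since M < K; P is not greatest since P < K.
Only K has nothing above it, so K is the largest.

K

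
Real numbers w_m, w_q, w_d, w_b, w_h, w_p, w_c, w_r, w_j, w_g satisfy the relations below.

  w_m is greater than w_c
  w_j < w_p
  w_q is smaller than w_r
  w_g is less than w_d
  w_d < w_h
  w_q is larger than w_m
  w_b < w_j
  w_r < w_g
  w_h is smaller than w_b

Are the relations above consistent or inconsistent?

The single ordering w_c < w_m < w_q < w_r < w_g < w_d < w_h < w_b < w_j < w_p satisfies every listed relation, so no contradiction arises.

consistent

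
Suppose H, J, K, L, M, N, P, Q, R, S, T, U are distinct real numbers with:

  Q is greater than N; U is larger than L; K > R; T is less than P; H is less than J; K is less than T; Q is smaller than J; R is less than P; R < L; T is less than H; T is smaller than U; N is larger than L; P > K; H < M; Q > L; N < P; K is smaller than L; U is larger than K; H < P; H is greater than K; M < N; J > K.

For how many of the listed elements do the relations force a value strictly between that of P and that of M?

1

Chaining upward from M reaches: N, Q, J.
Chaining downward from P reaches: R, K, T, L, H, N.
Strictly between M and P are those in both lists: N — 1 element.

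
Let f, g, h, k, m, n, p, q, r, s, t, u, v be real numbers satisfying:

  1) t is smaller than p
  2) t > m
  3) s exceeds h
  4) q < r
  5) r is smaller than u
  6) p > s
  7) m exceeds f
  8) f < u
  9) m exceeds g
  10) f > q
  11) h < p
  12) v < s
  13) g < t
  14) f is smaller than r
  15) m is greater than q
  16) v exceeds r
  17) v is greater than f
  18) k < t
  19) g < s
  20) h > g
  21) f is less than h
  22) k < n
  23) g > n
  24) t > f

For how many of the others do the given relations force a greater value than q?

Directly above q: f, r, m.
One step further: v, u, h, t (7 so far).
One step further: s, p (9 so far).
No other element is forced above q by the given relations, so the count is 9.

9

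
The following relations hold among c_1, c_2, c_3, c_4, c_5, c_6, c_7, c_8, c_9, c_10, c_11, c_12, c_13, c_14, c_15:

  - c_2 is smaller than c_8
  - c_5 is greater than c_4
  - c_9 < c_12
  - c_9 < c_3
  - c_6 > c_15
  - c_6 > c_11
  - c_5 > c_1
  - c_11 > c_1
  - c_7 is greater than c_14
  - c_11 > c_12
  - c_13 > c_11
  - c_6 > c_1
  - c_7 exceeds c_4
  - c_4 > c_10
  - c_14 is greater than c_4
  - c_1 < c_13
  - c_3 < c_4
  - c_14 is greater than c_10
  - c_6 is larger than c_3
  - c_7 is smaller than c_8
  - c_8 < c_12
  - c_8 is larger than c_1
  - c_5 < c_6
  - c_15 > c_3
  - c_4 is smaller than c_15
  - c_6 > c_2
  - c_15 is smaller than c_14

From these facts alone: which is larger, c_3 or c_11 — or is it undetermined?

Link the given pairs in sequence: c_3 < c_4; c_4 < c_15; c_15 < c_14; c_14 < c_7; c_7 < c_8; c_8 < c_12; c_12 < c_11.
Chaining these gives c_3 < c_4 < c_15 < c_14 < c_7 < c_8 < c_12 < c_11.
So c_11 is larger.

c_11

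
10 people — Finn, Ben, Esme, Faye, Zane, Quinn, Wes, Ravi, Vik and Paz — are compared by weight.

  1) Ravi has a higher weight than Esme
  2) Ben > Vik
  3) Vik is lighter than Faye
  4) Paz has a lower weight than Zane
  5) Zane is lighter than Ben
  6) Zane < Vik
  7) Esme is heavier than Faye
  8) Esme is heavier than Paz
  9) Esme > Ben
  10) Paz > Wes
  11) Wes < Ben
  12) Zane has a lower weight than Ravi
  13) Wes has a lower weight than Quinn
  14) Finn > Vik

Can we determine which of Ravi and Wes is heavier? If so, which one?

Wes < Paz and Paz < Zane give Wes < Zane.
With Zane < Vik: Wes < Paz < Zane < Vik.
With Vik < Faye: Wes < Paz < Zane < Vik < Faye.
With Faye < Esme: Wes < Paz < Zane < Vik < Faye < Esme.
With Esme < Ravi: Wes < Paz < Zane < Vik < Faye < Esme < Ravi.
So Ravi is heavier.

Ravi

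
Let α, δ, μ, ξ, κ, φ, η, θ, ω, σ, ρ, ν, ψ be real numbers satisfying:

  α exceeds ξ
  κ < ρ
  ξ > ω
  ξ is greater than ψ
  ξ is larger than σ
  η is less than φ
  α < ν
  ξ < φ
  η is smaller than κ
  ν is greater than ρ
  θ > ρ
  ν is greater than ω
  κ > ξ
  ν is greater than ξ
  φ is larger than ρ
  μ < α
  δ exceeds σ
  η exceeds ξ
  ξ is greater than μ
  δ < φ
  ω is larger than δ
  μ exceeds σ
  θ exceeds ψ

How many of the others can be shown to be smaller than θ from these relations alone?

The elements the relations force below θ are ψ, σ, δ, ω, μ, ξ, η, κ, ρ — no chain reaches any other.
That is 9.

9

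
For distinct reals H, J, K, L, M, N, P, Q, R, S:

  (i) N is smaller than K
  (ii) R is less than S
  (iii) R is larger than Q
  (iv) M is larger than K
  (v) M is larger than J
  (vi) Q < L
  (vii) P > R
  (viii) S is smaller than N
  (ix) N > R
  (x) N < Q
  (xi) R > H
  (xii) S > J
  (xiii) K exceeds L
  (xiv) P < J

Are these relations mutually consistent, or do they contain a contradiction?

Chaining the given relations yields R < P < J < S < N < Q, so R < Q. But one relation states Q < R. These cannot both hold.

inconsistent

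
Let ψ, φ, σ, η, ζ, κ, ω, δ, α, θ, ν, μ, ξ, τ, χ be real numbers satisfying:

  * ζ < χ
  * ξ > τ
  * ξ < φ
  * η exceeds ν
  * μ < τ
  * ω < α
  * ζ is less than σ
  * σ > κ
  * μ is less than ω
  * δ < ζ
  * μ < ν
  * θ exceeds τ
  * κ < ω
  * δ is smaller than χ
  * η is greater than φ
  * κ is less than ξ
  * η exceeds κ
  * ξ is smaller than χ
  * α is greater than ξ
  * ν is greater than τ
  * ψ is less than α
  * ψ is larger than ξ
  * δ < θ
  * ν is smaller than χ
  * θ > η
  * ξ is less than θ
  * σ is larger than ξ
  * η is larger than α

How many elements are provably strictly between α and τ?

The relations place τ below α. An element lies strictly between them when it is forced above τ and also forced below α.
Above τ: {ν, ξ, φ, ψ, η, σ, θ, χ}. Below α: {μ, κ, ξ, ω, ψ}.
Intersection: {ξ, ψ} — 2.

2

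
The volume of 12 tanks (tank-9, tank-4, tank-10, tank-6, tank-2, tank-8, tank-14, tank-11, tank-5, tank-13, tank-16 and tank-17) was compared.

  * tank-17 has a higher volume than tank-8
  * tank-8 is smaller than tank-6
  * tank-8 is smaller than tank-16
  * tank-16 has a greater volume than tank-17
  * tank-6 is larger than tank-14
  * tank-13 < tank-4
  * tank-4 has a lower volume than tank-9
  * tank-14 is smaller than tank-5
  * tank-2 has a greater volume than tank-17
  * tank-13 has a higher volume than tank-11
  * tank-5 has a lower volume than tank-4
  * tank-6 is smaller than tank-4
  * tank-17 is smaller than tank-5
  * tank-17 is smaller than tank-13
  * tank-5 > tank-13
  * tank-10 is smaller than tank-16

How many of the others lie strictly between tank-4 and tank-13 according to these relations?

1

Chaining upward from tank-13 reaches: tank-5, tank-9.
Chaining downward from tank-4 reaches: tank-11, tank-8, tank-17, tank-14, tank-6, tank-5.
Strictly between tank-13 and tank-4 are those in both lists: tank-5 — 1 element.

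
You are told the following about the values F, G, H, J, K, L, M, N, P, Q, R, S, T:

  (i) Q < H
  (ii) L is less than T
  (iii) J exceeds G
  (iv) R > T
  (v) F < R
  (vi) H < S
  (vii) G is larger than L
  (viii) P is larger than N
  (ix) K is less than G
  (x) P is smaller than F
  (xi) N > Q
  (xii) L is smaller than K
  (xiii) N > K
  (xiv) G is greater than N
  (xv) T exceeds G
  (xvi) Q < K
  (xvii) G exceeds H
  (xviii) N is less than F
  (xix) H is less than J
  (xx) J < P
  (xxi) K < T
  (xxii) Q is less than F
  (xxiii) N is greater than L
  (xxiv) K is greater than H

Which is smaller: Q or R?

Link the given pairs in sequence: Q < H; H < K; K < N; N < G; G < J; J < P; P < F; F < R.
Together: Q < H < K < N < G < J < P < F < R.
So Q < R; Q is the smaller of the two.

Q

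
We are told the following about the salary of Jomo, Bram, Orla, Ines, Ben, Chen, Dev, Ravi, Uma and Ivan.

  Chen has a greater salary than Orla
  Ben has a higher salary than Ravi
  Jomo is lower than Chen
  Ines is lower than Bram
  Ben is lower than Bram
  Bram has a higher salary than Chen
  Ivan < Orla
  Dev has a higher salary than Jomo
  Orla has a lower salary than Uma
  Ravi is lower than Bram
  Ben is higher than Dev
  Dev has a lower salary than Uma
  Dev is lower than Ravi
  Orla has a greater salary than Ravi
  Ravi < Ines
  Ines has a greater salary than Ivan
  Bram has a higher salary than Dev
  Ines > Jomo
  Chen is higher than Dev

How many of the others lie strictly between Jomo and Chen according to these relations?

3

Chaining upward from Jomo reaches: Dev, Ravi, Orla, Ines, Uma, Ben, Bram.
Chaining downward from Chen reaches: Ivan, Dev, Ravi, Orla.
Strictly between Jomo and Chen are those in both lists: Dev, Ravi, Orla — 3 elements.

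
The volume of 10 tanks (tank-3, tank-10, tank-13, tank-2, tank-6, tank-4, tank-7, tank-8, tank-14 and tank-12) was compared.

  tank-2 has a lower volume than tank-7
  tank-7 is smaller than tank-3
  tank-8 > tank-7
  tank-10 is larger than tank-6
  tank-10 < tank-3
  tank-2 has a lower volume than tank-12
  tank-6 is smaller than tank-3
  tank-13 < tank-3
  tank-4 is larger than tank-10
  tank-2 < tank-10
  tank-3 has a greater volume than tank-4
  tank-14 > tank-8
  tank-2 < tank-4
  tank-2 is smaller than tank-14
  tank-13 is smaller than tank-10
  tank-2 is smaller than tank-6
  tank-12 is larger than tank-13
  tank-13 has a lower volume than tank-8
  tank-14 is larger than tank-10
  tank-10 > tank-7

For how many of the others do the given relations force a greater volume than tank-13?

6

From tank-13 the given relations immediately reach tank-8, tank-10, tank-12, tank-3.
From those, tank-14, tank-4 — 6 in total.
Nothing else is reachable above tank-13; 6 in all.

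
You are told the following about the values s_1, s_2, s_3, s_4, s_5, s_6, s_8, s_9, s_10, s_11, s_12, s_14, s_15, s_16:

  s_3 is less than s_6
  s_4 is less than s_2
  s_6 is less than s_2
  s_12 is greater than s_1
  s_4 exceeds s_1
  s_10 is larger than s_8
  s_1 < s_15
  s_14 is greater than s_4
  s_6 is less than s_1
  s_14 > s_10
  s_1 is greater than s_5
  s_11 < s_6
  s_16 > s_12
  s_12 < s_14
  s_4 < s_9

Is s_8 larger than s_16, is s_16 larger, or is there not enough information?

undetermined

Following every chain through s_8: above s_8 we get s_10, s_14.
s_16 is not reached, and no chain runs the other way from s_16 to s_8.
So the given relations leave the order of s_8 and s_16 undetermined.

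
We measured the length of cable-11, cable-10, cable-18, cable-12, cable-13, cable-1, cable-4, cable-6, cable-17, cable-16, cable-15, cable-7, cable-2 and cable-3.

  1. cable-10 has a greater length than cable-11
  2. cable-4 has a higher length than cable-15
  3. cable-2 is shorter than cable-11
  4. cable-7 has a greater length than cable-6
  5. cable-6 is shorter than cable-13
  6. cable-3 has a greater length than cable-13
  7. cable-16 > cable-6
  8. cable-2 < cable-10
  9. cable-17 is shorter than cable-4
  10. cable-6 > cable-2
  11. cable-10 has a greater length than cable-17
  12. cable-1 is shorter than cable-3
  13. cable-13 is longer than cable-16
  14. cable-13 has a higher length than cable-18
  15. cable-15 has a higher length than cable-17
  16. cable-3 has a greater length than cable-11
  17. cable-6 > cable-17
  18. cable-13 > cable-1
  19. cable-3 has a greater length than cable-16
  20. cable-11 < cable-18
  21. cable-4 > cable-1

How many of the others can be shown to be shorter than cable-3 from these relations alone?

8

From cable-3 the given relations immediately reach cable-11, cable-1, cable-16, cable-13.
From those, cable-2, cable-6, cable-18 — 7 in total.
From those, cable-17 — 8 in total.
No other element is forced below cable-3 by the given relations, so the count is 8.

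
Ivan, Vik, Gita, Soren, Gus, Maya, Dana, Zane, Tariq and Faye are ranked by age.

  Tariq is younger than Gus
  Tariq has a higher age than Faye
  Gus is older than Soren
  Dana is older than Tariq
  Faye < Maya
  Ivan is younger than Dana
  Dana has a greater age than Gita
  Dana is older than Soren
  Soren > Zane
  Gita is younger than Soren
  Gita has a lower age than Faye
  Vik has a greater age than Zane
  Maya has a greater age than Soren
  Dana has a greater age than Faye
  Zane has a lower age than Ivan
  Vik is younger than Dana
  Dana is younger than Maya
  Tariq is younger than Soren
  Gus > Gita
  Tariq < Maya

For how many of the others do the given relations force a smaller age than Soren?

4

The elements the relations force below Soren are Zane, Gita, Faye, Tariq — no chain reaches any other.
That is 4.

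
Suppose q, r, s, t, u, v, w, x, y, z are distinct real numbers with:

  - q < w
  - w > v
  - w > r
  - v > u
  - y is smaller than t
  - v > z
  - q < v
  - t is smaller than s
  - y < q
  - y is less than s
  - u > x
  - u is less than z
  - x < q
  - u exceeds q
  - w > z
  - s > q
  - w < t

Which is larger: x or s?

x < q < u < z < v < w < t < s, by transitivity through q, u, z, v, w, t.
So x < s; s is the larger of the two.

s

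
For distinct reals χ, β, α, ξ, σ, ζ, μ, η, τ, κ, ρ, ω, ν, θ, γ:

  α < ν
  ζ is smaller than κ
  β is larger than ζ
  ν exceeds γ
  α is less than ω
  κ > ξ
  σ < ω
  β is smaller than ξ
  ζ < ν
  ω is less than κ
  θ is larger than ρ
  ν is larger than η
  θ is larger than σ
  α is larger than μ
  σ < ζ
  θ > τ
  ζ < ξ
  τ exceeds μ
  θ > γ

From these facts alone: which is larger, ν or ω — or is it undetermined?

undetermined

Following every chain through ω: above ω we get κ; below ω we get μ, σ, α.
ν is not reached, and no chain runs the other way from ν to ω.
So the given relations leave the order of ω and ν undetermined.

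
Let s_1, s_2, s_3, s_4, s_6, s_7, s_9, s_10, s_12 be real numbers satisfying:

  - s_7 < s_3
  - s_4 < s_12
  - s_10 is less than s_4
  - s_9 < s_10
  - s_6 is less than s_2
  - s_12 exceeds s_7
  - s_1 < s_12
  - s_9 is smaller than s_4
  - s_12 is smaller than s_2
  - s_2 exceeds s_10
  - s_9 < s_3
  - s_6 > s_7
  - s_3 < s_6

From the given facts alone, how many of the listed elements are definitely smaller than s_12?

The elements the relations force below s_12 are s_7, s_9, s_10, s_1, s_4 — no chain reaches any other.
That is 5.

5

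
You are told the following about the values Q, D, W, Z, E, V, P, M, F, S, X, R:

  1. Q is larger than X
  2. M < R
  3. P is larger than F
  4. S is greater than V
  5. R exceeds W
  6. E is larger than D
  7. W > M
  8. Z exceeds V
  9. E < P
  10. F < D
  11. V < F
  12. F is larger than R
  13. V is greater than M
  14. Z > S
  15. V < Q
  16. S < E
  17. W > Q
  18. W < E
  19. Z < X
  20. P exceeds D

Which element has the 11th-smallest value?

The consecutive relations fix a unique order: M < V < S < Z < X < Q < W < R < F < D < E < P.
Counting 11 from the smallest end gives E.

E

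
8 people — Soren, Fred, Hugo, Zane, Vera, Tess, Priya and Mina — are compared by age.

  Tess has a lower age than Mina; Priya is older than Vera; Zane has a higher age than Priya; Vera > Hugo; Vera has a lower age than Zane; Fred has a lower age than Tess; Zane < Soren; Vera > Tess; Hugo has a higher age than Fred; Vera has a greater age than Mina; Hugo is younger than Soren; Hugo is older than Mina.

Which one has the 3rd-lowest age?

Mina

Piecing the relations together gives one ordering: Fred < Tess < Mina < Hugo < Vera < Priya < Zane < Soren.
The 3rd smallest is Mina.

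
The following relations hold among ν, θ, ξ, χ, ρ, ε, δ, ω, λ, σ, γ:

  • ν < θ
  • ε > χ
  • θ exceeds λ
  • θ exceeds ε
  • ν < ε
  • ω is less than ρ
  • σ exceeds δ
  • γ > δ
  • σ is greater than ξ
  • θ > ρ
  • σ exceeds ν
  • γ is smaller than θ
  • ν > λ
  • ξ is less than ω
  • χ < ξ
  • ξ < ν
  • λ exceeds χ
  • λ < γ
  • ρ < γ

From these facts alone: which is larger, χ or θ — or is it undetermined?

θ

Link the given pairs in sequence: χ < ξ; ξ < ω; ω < ρ; ρ < γ; γ < θ.
Together: χ < ξ < ω < ρ < γ < θ.
So θ is larger.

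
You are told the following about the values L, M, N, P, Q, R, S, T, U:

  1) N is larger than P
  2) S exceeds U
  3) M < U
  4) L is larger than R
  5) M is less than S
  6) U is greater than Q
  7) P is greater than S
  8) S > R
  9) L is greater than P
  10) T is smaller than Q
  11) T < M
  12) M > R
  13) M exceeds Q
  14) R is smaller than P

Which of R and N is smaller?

Link the given pairs in sequence: R < M; M < U; U < S; S < P; P < N.
Chaining these gives R < M < U < S < P < N.
So R < N; R is the smaller of the two.

R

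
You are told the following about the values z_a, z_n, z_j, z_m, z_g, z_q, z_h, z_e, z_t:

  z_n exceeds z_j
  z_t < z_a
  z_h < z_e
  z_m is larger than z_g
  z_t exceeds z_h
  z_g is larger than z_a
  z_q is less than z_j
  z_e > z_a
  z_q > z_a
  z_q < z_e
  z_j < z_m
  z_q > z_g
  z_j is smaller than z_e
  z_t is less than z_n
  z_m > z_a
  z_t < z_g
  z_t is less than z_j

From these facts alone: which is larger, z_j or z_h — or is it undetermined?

z_h < z_t < z_a < z_g < z_q < z_j, by transitivity through z_t, z_a, z_g, z_q.
So z_j is larger.

z_j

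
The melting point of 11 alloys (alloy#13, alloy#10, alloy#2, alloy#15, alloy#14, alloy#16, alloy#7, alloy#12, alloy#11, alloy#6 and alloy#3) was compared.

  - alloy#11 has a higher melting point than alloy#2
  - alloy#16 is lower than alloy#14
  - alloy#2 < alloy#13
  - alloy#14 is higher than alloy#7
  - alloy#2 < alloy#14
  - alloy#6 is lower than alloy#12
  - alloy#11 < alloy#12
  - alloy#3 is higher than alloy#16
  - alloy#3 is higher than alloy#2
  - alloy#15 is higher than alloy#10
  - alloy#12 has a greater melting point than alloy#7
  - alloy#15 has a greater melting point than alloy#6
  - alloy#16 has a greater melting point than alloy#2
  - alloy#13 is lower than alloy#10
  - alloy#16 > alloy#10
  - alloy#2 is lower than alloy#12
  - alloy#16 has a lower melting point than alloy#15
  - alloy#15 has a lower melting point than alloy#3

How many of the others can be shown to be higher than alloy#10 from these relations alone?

4

Directly above alloy#10: alloy#16, alloy#15.
One step further: alloy#14, alloy#3 (4 so far).
Nothing else is reachable above alloy#10; 4 in all.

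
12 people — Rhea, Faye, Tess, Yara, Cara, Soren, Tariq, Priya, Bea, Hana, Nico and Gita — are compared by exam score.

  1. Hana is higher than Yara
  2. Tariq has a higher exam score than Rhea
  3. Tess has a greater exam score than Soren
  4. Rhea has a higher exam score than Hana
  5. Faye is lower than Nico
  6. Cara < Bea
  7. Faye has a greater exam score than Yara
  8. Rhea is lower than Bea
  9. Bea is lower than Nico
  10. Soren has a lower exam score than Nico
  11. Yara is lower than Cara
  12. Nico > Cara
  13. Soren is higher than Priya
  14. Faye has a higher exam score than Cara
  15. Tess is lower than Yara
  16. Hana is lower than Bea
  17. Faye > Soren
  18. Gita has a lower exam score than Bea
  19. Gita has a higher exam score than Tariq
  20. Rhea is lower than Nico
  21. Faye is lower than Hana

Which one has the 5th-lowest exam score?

Piecing the relations together gives one ordering: Priya < Soren < Tess < Yara < Cara < Faye < Hana < Rhea < Tariq < Gita < Bea < Nico.
The 5th smallest is Cara.

Cara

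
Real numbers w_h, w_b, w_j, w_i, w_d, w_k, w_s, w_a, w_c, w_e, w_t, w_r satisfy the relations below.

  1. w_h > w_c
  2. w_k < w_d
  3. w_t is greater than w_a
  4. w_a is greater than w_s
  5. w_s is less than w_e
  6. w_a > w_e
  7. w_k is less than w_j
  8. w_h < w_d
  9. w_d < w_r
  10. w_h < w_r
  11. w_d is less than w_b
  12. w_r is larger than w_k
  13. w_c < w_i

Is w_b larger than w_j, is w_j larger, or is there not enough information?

Following every chain through w_j: below w_j we get w_k.
w_b is not reached, and no chain runs the other way from w_b to w_j.
So the given relations leave the order of w_j and w_b undetermined.

undetermined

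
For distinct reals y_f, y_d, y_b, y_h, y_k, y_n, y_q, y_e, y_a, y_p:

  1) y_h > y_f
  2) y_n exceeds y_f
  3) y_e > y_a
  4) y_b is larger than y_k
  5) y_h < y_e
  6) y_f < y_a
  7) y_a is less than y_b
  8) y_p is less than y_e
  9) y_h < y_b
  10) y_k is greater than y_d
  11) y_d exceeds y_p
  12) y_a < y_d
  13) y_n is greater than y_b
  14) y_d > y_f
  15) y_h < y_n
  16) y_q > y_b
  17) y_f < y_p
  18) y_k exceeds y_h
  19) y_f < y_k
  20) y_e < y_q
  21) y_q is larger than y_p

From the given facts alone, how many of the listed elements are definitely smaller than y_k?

Directly below y_k: y_f, y_h, y_d.
One step further: y_p, y_a (5 so far).
No other element is forced below y_k by the given relations, so the count is 5.

5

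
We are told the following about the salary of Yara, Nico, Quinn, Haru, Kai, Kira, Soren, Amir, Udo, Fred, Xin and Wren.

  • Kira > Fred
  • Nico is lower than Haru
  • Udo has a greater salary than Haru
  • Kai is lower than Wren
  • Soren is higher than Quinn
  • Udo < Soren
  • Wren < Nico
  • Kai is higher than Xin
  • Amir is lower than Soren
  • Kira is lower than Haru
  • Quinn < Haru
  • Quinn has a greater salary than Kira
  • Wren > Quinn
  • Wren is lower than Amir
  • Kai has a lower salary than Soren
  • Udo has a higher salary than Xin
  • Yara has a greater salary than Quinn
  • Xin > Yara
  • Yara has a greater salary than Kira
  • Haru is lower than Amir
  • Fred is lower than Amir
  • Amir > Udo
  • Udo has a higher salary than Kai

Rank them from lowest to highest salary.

The consecutive links are each given: Fred < Kira; Kira < Quinn; Quinn < Yara; Yara < Xin; Xin < Kai; Kai < Wren; Wren < Nico; Nico < Haru; Haru < Udo; Udo < Amir; Amir < Soren.

Fred < Kira < Quinn < Yara < Xin < Kai < Wren < Nico < Haru < Udo < Amir < Soren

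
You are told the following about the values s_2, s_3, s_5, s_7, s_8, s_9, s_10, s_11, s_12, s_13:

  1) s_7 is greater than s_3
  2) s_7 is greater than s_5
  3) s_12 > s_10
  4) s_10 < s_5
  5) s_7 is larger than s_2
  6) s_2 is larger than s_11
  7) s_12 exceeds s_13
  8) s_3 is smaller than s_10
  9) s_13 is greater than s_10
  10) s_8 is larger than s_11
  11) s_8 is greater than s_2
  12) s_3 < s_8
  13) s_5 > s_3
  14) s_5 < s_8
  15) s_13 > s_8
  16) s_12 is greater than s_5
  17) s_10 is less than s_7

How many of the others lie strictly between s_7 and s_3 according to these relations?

2

Chaining upward from s_3 reaches: s_10, s_5, s_8, s_13, s_12.
Chaining downward from s_7 reaches: s_11, s_2, s_10, s_5.
Strictly between s_3 and s_7 are those in both lists: s_10, s_5 — 2 elements.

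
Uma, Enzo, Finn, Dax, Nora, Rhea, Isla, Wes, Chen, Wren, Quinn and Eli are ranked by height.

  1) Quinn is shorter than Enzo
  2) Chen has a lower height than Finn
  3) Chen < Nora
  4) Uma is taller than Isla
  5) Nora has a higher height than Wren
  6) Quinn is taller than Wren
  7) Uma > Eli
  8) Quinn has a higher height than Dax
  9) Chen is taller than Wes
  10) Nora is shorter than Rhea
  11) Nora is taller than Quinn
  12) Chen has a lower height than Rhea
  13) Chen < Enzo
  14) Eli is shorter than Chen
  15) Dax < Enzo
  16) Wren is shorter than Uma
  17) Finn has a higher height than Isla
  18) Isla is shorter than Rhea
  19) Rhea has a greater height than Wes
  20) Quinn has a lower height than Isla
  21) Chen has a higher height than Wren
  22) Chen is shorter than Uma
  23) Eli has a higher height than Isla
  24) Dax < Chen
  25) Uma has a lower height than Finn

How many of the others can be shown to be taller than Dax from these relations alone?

Directly above Dax: Quinn, Chen, Enzo.
One step further: Isla, Nora, Uma, Finn, Rhea (8 so far).
One step further: Eli (9 so far).
No other element is forced above Dax by the given relations, so the count is 9.

9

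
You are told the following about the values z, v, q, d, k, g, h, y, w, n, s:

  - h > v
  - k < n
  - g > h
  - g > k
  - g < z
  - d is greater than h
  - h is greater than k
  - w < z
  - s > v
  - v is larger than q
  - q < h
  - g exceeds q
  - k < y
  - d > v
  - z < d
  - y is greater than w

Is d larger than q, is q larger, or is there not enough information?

Chaining the given relations: q < v < h < g < z < d.
So d is larger.

d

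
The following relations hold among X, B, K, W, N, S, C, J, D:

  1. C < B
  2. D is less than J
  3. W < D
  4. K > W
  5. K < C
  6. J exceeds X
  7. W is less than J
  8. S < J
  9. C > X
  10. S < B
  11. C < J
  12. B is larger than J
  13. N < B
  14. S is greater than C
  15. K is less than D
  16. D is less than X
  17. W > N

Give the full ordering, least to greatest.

N < W < K < D < X < C < S < J < B

Each adjacent pair is fixed by a given relation: N < W; W < K; K < D; D < X; X < C; C < S; S < J; J < B. Chaining them end to end gives the full order.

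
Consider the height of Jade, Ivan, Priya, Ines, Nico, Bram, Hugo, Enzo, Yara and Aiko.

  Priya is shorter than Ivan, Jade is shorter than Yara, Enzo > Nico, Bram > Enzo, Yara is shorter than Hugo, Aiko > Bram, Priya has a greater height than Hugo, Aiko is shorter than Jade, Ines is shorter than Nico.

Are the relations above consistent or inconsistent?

Every relation is compatible with Ines < Nico < Enzo < Bram < Aiko < Jade < Yara < Hugo < Priya < Ivan; the set is consistent.

consistent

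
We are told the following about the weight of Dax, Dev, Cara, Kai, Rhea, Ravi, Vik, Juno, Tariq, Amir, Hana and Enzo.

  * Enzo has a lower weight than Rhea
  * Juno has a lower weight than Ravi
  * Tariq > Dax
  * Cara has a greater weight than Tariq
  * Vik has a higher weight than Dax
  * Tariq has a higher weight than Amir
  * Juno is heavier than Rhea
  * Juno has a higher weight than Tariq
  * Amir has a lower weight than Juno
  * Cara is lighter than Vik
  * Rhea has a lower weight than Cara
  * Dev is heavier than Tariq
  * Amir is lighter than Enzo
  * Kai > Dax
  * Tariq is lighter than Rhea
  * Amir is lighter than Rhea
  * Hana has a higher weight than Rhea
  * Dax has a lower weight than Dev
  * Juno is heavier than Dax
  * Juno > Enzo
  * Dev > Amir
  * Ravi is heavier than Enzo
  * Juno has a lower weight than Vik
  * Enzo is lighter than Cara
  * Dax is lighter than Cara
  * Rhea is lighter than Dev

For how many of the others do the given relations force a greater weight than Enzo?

Directly above Enzo: Rhea, Cara, Juno, Ravi.
One step further: Hana, Dev, Vik (7 so far).
Nothing else is reachable above Enzo; 7 in all.

7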